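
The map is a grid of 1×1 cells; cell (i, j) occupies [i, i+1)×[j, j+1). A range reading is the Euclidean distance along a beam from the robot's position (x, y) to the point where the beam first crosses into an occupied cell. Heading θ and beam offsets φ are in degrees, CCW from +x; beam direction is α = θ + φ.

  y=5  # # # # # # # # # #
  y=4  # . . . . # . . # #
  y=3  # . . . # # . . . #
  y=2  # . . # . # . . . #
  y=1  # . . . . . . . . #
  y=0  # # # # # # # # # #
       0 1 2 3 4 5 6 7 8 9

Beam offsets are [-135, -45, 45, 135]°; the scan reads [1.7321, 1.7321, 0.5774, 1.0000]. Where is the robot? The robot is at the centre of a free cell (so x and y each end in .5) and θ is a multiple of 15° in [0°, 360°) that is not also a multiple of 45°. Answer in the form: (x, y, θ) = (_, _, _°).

(x, y, θ) = (1.5, 3.5, 105°)

Candidates: 26 free-cell centres × 16 headings = 416 poses. Raycast each; keep the one whose scan matches to 4 dp.
  (3.5, 4.5, 255°): beam 1 = 0.5774 ≠ 1.7321 ✗
  (5.5, 1.5, 300°): beam 1 = 1.9319 ≠ 1.7321 ✗
  (2.5, 1.5, 300°): beam 1 = 1.5529 ≠ 1.7321 ✗
  (3.5, 1.5, 30°): beam 1 = 0.5176 ≠ 1.7321 ✗
  (1.5, 2.5, 120°): beam 1 = 1.5529 ≠ 1.7321 ✗
  …
  (1.5, 3.5, 105°): r_1=1.7321, r_2=1.7321, r_3=0.5774, r_4=1.0000 — all match ✓
Only this pose fits every beam.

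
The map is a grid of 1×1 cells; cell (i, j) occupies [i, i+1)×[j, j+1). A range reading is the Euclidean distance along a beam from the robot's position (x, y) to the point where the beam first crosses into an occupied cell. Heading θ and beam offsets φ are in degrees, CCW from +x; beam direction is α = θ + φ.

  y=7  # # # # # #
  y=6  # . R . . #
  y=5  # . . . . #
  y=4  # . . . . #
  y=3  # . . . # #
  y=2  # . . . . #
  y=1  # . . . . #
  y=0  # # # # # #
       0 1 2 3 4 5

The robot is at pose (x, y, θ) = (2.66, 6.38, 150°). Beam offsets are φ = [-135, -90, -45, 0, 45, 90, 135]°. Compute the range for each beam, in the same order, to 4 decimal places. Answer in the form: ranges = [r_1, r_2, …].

ranges = [2.3955, 0.7159, 0.6419, 1.2400, 1.7186, 3.3200, 5.5698]

beam 1: φ=-135°, α=15°
  d=(0.9659,0.2588)  start (2,6)  tX=0.3520 tY=2.3955  stride 1/|dx|=1.0353 1/|dy|=3.8637
    cross x-line → (3,6), t=0.3520
    cross x-line → (4,6), t=1.3873
    cross y-line → (4,7), t=2.3955 (wall)
  → r_1 = 2.3955
beam 2: φ=-90°, α=60°
  d=(0.5000,0.8660)  start (2,6)  tX=0.6800 tY=0.7159  stride 1/|dx|=2.0000 1/|dy|=1.1547
    cross x-line → (3,6), t=0.6800
    cross y-line → (3,7), t=0.7159 (wall)
  → r_2 = 0.7159
beam 3: φ=-45°, α=105°
  d=(-0.2588,0.9659)  start (2,6)  tX=2.5500 tY=0.6419  stride 1/|dx|=3.8637 1/|dy|=1.0353
    cross y-line → (2,7), t=0.6419 (wall)
  → r_3 = 0.6419
beam 4: φ=0°, α=150°
  d=(-0.8660,0.5000)  start (2,6)  tX=0.7621 tY=1.2400  stride 1/|dx|=1.1547 1/|dy|=2.0000
    cross x-line → (1,6), t=0.7621
    cross y-line → (1,7), t=1.2400 (wall)
  → r_4 = 1.2400
beam 5: φ=45°, α=195°
  d=(-0.9659,-0.2588)  start (2,6)  tX=0.6833 tY=1.4682  stride 1/|dx|=1.0353 1/|dy|=3.8637
    cross x-line → (1,6), t=0.6833
    cross y-line → (1,5), t=1.4682
    cross x-line → (0,5), t=1.7186 (wall)
  → r_5 = 1.7186
beam 6: φ=90°, α=240°
  d=(-0.5000,-0.8660)  start (2,6)  tX=1.3200 tY=0.4388  stride 1/|dx|=2.0000 1/|dy|=1.1547
    cross y-line → (2,5), t=0.4388
    cross x-line → (1,5), t=1.3200
    cross y-line → (1,4), t=1.5935
    cross y-line → (1,3), t=2.7482
    cross x-line → (0,3), t=3.3200 (wall)
  → r_6 = 3.3200
beam 7: φ=135°, α=285°
  d=(0.2588,-0.9659)  start (2,6)  tX=1.3137 tY=0.3934  stride 1/|dx|=3.8637 1/|dy|=1.0353
    cross y-line → (2,5), t=0.3934
    cross x-line → (3,5), t=1.3137
    cross y-line → (3,4), t=1.4287
    cross y-line → (3,3), t=2.4640
    cross y-line → (3,2), t=3.4992
    cross y-line → (3,1), t=4.5345
    cross x-line → (4,1), t=5.1774
    cross y-line → (4,0), t=5.5698 (wall)
  → r_7 = 5.5698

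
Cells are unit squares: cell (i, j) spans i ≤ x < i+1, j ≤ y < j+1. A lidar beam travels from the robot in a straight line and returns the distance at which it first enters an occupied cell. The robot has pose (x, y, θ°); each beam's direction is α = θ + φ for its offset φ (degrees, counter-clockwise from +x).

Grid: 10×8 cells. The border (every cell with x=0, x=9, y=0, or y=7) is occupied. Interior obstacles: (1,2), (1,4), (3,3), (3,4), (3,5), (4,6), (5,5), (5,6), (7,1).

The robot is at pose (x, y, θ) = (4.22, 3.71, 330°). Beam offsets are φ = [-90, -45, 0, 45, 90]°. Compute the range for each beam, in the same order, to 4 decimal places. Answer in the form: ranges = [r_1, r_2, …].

beam 1: φ=-90°, α=240°
  direction (-0.5000, -0.8660); cell (4,3); t to first gridline: x 0.4400, y 0.8198 (then +2.0000 / +1.1547)
    (3,3) via x @ 0.4400  # hit
  → r_1 = 0.4400
beam 2: φ=-45°, α=285°
  direction (0.2588, -0.9659); cell (4,3); t to first gridline: x 3.0137, y 0.7350 (then +3.8637 / +1.0353)
    (4,2) via y @ 0.7350
    (4,1) via y @ 1.7703
    (4,0) via y @ 2.8056  # hit
  → r_2 = 2.8056
beam 3: φ=0°, α=330°
  direction (0.8660, -0.5000); cell (4,3); t to first gridline: x 0.9007, y 1.4200 (then +1.1547 / +2.0000)
    (5,3) via x @ 0.9007
    (5,2) via y @ 1.4200
    (6,2) via x @ 2.0554
    (7,2) via x @ 3.2101
    (7,1) via y @ 3.4200  # hit
  → r_3 = 3.4200
beam 4: φ=45°, α=15°
  direction (0.9659, 0.2588); cell (4,3); t to first gridline: x 0.8075, y 1.1205 (then +1.0353 / +3.8637)
    (5,3) via x @ 0.8075
    (5,4) via y @ 1.1205
    (6,4) via x @ 1.8428
    (7,4) via x @ 2.8781
    (8,4) via x @ 3.9133
    (9,4) via x @ 4.9486  # hit
  → r_4 = 4.9486
beam 5: φ=90°, α=60°
  direction (0.5000, 0.8660); cell (4,3); t to first gridline: x 1.5600, y 0.3349 (then +2.0000 / +1.1547)
    (4,4) via y @ 0.3349
    (4,5) via y @ 1.4896
    (5,5) via x @ 1.5600  # hit
  → r_5 = 1.5600

ranges = [0.4400, 2.8056, 3.4200, 4.9486, 1.5600]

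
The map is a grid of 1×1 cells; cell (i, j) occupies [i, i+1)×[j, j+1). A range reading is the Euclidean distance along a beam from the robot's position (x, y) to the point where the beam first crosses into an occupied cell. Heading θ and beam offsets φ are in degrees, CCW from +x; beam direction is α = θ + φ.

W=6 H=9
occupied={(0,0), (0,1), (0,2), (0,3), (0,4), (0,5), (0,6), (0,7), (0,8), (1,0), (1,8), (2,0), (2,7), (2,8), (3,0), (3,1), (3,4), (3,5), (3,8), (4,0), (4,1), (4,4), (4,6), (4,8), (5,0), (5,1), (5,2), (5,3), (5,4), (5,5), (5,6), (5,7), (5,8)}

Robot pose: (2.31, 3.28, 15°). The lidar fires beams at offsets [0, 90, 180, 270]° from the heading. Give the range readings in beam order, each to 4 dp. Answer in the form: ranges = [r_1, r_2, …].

beam 1: φ=0°, α=15°
  d=(0.9659,0.2588)  start (2,3)  tX=0.7143 tY=2.7819  stride 1/|dx|=1.0353 1/|dy|=3.8637
    cross x-line → (3,3), t=0.7143
    cross x-line → (4,3), t=1.7496
    cross y-line → (4,4), t=2.7819 (wall)
  → r_1 = 2.7819
beam 2: φ=90°, α=105°
  d=(-0.2588,0.9659)  start (2,3)  tX=1.1977 tY=0.7454  stride 1/|dx|=3.8637 1/|dy|=1.0353
    cross y-line → (2,4), t=0.7454
    cross x-line → (1,4), t=1.1977
    cross y-line → (1,5), t=1.7807
    cross y-line → (1,6), t=2.8160
    cross y-line → (1,7), t=3.8512
    cross y-line → (1,8), t=4.8865 (wall)
  → r_2 = 4.8865
beam 3: φ=180°, α=195°
  d=(-0.9659,-0.2588)  start (2,3)  tX=0.3209 tY=1.0818  stride 1/|dx|=1.0353 1/|dy|=3.8637
    cross x-line → (1,3), t=0.3209
    cross y-line → (1,2), t=1.0818
    cross x-line → (0,2), t=1.3562 (wall)
  → r_3 = 1.3562
beam 4: φ=270°, α=285°
  d=(0.2588,-0.9659)  start (2,3)  tX=2.6660 tY=0.2899  stride 1/|dx|=3.8637 1/|dy|=1.0353
    cross y-line → (2,2), t=0.2899
    cross y-line → (2,1), t=1.3252
    cross y-line → (2,0), t=2.3604 (wall)
  → r_4 = 2.3604

ranges = [2.7819, 4.8865, 1.3562, 2.3604]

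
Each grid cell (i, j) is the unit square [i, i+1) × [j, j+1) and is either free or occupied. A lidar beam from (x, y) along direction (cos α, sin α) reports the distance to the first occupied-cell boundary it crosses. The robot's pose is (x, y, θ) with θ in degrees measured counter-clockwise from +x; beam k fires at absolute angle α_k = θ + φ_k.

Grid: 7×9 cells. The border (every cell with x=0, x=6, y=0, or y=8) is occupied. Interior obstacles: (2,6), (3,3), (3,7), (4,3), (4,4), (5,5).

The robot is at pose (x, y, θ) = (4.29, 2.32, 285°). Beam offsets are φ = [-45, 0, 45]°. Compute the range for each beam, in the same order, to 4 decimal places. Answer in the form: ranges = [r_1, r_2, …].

beam 1: φ=-45°, α=240°
  direction (-0.5000, -0.8660); cell (4,2); t to first gridline: x 0.5800, y 0.3695 (then +2.0000 / +1.1547)
    (4,1) via y @ 0.3695
    (3,1) via x @ 0.5800
    (3,0) via y @ 1.5242  # hit
  → r_1 = 1.5242
beam 2: φ=0°, α=285°
  direction (0.2588, -0.9659); cell (4,2); t to first gridline: x 2.7432, y 0.3313 (then +3.8637 / +1.0353)
    (4,1) via y @ 0.3313
    (4,0) via y @ 1.3666  # hit
  → r_2 = 1.3666
beam 3: φ=45°, α=330°
  direction (0.8660, -0.5000); cell (4,2); t to first gridline: x 0.8198, y 0.6400 (then +1.1547 / +2.0000)
    (4,1) via y @ 0.6400
    (5,1) via x @ 0.8198
    (6,1) via x @ 1.9745  # hit
  → r_3 = 1.9745

ranges = [1.5242, 1.3666, 1.9745]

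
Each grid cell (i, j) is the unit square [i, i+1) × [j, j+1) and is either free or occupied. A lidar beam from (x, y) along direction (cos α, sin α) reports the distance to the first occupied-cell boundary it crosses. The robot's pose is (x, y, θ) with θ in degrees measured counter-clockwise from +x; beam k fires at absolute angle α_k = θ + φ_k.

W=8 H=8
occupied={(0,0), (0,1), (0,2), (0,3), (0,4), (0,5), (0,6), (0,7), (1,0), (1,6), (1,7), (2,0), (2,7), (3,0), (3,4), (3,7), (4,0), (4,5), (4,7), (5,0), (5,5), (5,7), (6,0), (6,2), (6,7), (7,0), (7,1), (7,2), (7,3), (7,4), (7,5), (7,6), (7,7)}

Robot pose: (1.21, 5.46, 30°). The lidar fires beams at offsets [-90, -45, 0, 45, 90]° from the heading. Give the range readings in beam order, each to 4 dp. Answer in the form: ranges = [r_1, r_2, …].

ranges = [5.1500, 1.8531, 3.0800, 0.5590, 0.4200]

beam 1: φ=-90°, α=300°
  direction (0.5000, -0.8660); cell (1,5); t to first gridline: x 1.5800, y 0.5312 (then +2.0000 / +1.1547)
    (1,4) via y @ 0.5312
    (2,4) via x @ 1.5800
    (2,3) via y @ 1.6859
    (2,2) via y @ 2.8406
    (3,2) via x @ 3.5800
    (3,1) via y @ 3.9953
    (3,0) via y @ 5.1500  # hit
  → r_1 = 5.1500
beam 2: φ=-45°, α=345°
  direction (0.9659, -0.2588); cell (1,5); t to first gridline: x 0.8179, y 1.7773 (then +1.0353 / +3.8637)
    (2,5) via x @ 0.8179
    (2,4) via y @ 1.7773
    (3,4) via x @ 1.8531  # hit
  → r_2 = 1.8531
beam 3: φ=0°, α=30°
  direction (0.8660, 0.5000); cell (1,5); t to first gridline: x 0.9122, y 1.0800 (then +1.1547 / +2.0000)
    (2,5) via x @ 0.9122
    (2,6) via y @ 1.0800
    (3,6) via x @ 2.0669
    (3,7) via y @ 3.0800  # hit
  → r_3 = 3.0800
beam 4: φ=45°, α=75°
  direction (0.2588, 0.9659); cell (1,5); t to first gridline: x 3.0523, y 0.5590 (then +3.8637 / +1.0353)
    (1,6) via y @ 0.5590  # hit
  → r_4 = 0.5590
beam 5: φ=90°, α=120°
  direction (-0.5000, 0.8660); cell (1,5); t to first gridline: x 0.4200, y 0.6235 (then +2.0000 / +1.1547)
    (0,5) via x @ 0.4200  # hit
  → r_5 = 0.4200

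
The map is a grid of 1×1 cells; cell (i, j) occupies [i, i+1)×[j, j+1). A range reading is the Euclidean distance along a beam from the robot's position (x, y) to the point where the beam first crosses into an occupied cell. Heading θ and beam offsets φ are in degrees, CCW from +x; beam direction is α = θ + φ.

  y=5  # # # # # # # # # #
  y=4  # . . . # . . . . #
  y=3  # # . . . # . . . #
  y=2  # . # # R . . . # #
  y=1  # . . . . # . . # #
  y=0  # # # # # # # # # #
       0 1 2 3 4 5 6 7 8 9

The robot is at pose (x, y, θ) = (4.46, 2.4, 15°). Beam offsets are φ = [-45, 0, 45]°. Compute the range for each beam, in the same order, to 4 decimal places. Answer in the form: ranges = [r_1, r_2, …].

ranges = [0.8000, 4.7002, 1.0800]

beam 1: φ=-45°, α=330°
  direction (0.8660, -0.5000); cell (4,2); t to first gridline: x 0.6235, y 0.8000 (then +1.1547 / +2.0000)
    (5,2) via x @ 0.6235
    (5,1) via y @ 0.8000  # hit
  → r_1 = 0.8000
beam 2: φ=0°, α=15°
  direction (0.9659, 0.2588); cell (4,2); t to first gridline: x 0.5590, y 2.3182 (then +1.0353 / +3.8637)
    (5,2) via x @ 0.5590
    (6,2) via x @ 1.5943
    (6,3) via y @ 2.3182
    (7,3) via x @ 2.6296
    (8,3) via x @ 3.6649
    (9,3) via x @ 4.7002  # hit
  → r_2 = 4.7002
beam 3: φ=45°, α=60°
  direction (0.5000, 0.8660); cell (4,2); t to first gridline: x 1.0800, y 0.6928 (then +2.0000 / +1.1547)
    (4,3) via y @ 0.6928
    (5,3) via x @ 1.0800  # hit
  → r_3 = 1.0800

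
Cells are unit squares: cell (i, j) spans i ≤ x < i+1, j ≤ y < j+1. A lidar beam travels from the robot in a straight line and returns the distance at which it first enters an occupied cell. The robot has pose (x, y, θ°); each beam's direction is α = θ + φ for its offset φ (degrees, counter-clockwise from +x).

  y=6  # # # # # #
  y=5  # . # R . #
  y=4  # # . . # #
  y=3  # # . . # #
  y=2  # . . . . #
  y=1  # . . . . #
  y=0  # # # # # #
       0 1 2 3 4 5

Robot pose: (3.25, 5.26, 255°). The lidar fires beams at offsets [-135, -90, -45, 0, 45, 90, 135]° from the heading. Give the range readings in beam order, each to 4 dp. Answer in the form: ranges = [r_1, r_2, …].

ranges = [0.5000, 0.2588, 0.2887, 4.4103, 1.5000, 1.0046, 1.4800]

beam 1: φ=-135°, α=120°
  cosα=-0.5000 sinα=0.8660 | (3,5) | tMaxX 0.5000 tMaxY 0.8545 | tΔX 2.0000 tΔY 1.1547
    t=0.5000 [x] (2,5) — stop
  → r_1 = 0.5000
beam 2: φ=-90°, α=165°
  cosα=-0.9659 sinα=0.2588 | (3,5) | tMaxX 0.2588 tMaxY 2.8591 | tΔX 1.0353 tΔY 3.8637
    t=0.2588 [x] (2,5) — stop
  → r_2 = 0.2588
beam 3: φ=-45°, α=210°
  cosα=-0.8660 sinα=-0.5000 | (3,5) | tMaxX 0.2887 tMaxY 0.5200 | tΔX 1.1547 tΔY 2.0000
    t=0.2887 [x] (2,5) — stop
  → r_3 = 0.2887
beam 4: φ=0°, α=255°
  cosα=-0.2588 sinα=-0.9659 | (3,5) | tMaxX 0.9659 tMaxY 0.2692 | tΔX 3.8637 tΔY 1.0353
    t=0.2692 [y] (3,4)
    t=0.9659 [x] (2,4)
    t=1.3044 [y] (2,3)
    t=2.3397 [y] (2,2)
    t=3.3750 [y] (2,1)
    t=4.4103 [y] (2,0) — stop
  → r_4 = 4.4103
beam 5: φ=45°, α=300°
  cosα=0.5000 sinα=-0.8660 | (3,5) | tMaxX 1.5000 tMaxY 0.3002 | tΔX 2.0000 tΔY 1.1547
    t=0.3002 [y] (3,4)
    t=1.4549 [y] (3,3)
    t=1.5000 [x] (4,3) — stop
  → r_5 = 1.5000
beam 6: φ=90°, α=345°
  cosα=0.9659 sinα=-0.2588 | (3,5) | tMaxX 0.7765 tMaxY 1.0046 | tΔX 1.0353 tΔY 3.8637
    t=0.7765 [x] (4,5)
    t=1.0046 [y] (4,4) — stop
  → r_6 = 1.0046
beam 7: φ=135°, α=30°
  cosα=0.8660 sinα=0.5000 | (3,5) | tMaxX 0.8660 tMaxY 1.4800 | tΔX 1.1547 tΔY 2.0000
    t=0.8660 [x] (4,5)
    t=1.4800 [y] (4,6) — stop
  → r_7 = 1.4800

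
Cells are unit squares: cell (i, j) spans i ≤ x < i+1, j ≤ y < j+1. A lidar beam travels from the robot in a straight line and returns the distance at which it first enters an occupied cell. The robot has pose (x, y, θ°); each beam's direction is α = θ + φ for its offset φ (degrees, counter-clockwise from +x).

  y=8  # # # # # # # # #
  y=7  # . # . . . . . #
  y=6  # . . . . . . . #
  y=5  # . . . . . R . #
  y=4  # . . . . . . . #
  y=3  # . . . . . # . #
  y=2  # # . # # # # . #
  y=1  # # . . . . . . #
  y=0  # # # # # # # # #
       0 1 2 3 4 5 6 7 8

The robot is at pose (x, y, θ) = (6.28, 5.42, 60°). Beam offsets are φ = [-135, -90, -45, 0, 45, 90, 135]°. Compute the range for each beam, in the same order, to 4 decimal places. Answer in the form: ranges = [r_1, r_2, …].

beam 1: φ=-135°, α=285°
  cosα=0.2588 sinα=-0.9659 | (6,5) | tMaxX 2.7819 tMaxY 0.4348 | tΔX 3.8637 tΔY 1.0353
    t=0.4348 [y] (6,4)
    t=1.4701 [y] (6,3) — stop
  → r_1 = 1.4701
beam 2: φ=-90°, α=330°
  cosα=0.8660 sinα=-0.5000 | (6,5) | tMaxX 0.8314 tMaxY 0.8400 | tΔX 1.1547 tΔY 2.0000
    t=0.8314 [x] (7,5)
    t=0.8400 [y] (7,4)
    t=1.9861 [x] (8,4) — stop
  → r_2 = 1.9861
beam 3: φ=-45°, α=15°
  cosα=0.9659 sinα=0.2588 | (6,5) | tMaxX 0.7454 tMaxY 2.2409 | tΔX 1.0353 tΔY 3.8637
    t=0.7454 [x] (7,5)
    t=1.7807 [x] (8,5) — stop
  → r_3 = 1.7807
beam 4: φ=0°, α=60°
  cosα=0.5000 sinα=0.8660 | (6,5) | tMaxX 1.4400 tMaxY 0.6697 | tΔX 2.0000 tΔY 1.1547
    t=0.6697 [y] (6,6)
    t=1.4400 [x] (7,6)
    t=1.8244 [y] (7,7)
    t=2.9791 [y] (7,8) — stop
  → r_4 = 2.9791
beam 5: φ=45°, α=105°
  cosα=-0.2588 sinα=0.9659 | (6,5) | tMaxX 1.0818 tMaxY 0.6005 | tΔX 3.8637 tΔY 1.0353
    t=0.6005 [y] (6,6)
    t=1.0818 [x] (5,6)
    t=1.6357 [y] (5,7)
    t=2.6710 [y] (5,8) — stop
  → r_5 = 2.6710
beam 6: φ=90°, α=150°
  cosα=-0.8660 sinα=0.5000 | (6,5) | tMaxX 0.3233 tMaxY 1.1600 | tΔX 1.1547 tΔY 2.0000
    t=0.3233 [x] (5,5)
    t=1.1600 [y] (5,6)
    t=1.4780 [x] (4,6)
    t=2.6327 [x] (3,6)
    t=3.1600 [y] (3,7)
    t=3.7874 [x] (2,7) — stop
  → r_6 = 3.7874
beam 7: φ=135°, α=195°
  cosα=-0.9659 sinα=-0.2588 | (6,5) | tMaxX 0.2899 tMaxY 1.6228 | tΔX 1.0353 tΔY 3.8637
    t=0.2899 [x] (5,5)
    t=1.3252 [x] (4,5)
    t=1.6228 [y] (4,4)
    t=2.3604 [x] (3,4)
    t=3.3957 [x] (2,4)
    t=4.4310 [x] (1,4)
    t=5.4663 [x] (0,4) — stop
  → r_7 = 5.4663

ranges = [1.4701, 1.9861, 1.7807, 2.9791, 2.6710, 3.7874, 5.4663]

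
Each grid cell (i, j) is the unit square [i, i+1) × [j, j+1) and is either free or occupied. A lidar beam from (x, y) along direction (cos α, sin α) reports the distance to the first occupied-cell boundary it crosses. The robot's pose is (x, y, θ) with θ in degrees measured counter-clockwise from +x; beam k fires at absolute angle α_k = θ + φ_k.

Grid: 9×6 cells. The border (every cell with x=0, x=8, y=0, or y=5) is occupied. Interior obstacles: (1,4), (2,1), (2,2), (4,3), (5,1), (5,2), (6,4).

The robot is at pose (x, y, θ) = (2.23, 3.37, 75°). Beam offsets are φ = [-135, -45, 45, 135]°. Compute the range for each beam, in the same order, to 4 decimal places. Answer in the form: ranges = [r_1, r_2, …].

beam 1: φ=-135°, α=300°
  dir = (cos 300°, sin 300°) = (0.5000, -0.8660); from cell (2,3)
  next x-line at t=1.5400, next y-line at t=0.4272; Δt_x=2.0000, Δt_y=1.1547
    y: enter (2,2) at t=0.4272 ← occupied
  → r_1 = 0.4272
beam 2: φ=-45°, α=30°
  dir = (cos 30°, sin 30°) = (0.8660, 0.5000); from cell (2,3)
  next x-line at t=0.8891, next y-line at t=1.2600; Δt_x=1.1547, Δt_y=2.0000
    x: enter (3,3) at t=0.8891
    y: enter (3,4) at t=1.2600
    x: enter (4,4) at t=2.0438
    x: enter (5,4) at t=3.1985
    y: enter (5,5) at t=3.2600 ← occupied
  → r_2 = 3.2600
beam 3: φ=45°, α=120°
  dir = (cos 120°, sin 120°) = (-0.5000, 0.8660); from cell (2,3)
  next x-line at t=0.4600, next y-line at t=0.7275; Δt_x=2.0000, Δt_y=1.1547
    x: enter (1,3) at t=0.4600
    y: enter (1,4) at t=0.7275 ← occupied
  → r_3 = 0.7275
beam 4: φ=135°, α=210°
  dir = (cos 210°, sin 210°) = (-0.8660, -0.5000); from cell (2,3)
  next x-line at t=0.2656, next y-line at t=0.7400; Δt_x=1.1547, Δt_y=2.0000
    x: enter (1,3) at t=0.2656
    y: enter (1,2) at t=0.7400
    x: enter (0,2) at t=1.4203 ← occupied
  → r_4 = 1.4203

ranges = [0.4272, 3.2600, 0.7275, 1.4203]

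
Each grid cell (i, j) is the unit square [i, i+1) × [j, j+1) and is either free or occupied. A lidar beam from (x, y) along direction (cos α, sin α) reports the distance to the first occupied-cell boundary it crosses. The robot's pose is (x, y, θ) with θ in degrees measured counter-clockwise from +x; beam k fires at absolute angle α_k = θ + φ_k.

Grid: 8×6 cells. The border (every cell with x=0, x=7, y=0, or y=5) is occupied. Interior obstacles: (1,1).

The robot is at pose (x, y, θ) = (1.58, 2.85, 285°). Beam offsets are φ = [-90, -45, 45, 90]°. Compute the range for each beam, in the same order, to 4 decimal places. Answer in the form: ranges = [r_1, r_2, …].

ranges = [0.6005, 0.9815, 3.7000, 5.6112]

beam 1: φ=-90°, α=195°
  dir = (cos 195°, sin 195°) = (-0.9659, -0.2588); from cell (1,2)
  next x-line at t=0.6005, next y-line at t=3.2841; Δt_x=1.0353, Δt_y=3.8637
    x: enter (0,2) at t=0.6005 ← occupied
  → r_1 = 0.6005
beam 2: φ=-45°, α=240°
  dir = (cos 240°, sin 240°) = (-0.5000, -0.8660); from cell (1,2)
  next x-line at t=1.1600, next y-line at t=0.9815; Δt_x=2.0000, Δt_y=1.1547
    y: enter (1,1) at t=0.9815 ← occupied
  → r_2 = 0.9815
beam 3: φ=45°, α=330°
  dir = (cos 330°, sin 330°) = (0.8660, -0.5000); from cell (1,2)
  next x-line at t=0.4850, next y-line at t=1.7000; Δt_x=1.1547, Δt_y=2.0000
    x: enter (2,2) at t=0.4850
    x: enter (3,2) at t=1.6397
    y: enter (3,1) at t=1.7000
    x: enter (4,1) at t=2.7944
    y: enter (4,0) at t=3.7000 ← occupied
  → r_3 = 3.7000
beam 4: φ=90°, α=15°
  dir = (cos 15°, sin 15°) = (0.9659, 0.2588); from cell (1,2)
  next x-line at t=0.4348, next y-line at t=0.5796; Δt_x=1.0353, Δt_y=3.8637
    x: enter (2,2) at t=0.4348
    y: enter (2,3) at t=0.5796
    x: enter (3,3) at t=1.4701
    x: enter (4,3) at t=2.5054
    x: enter (5,3) at t=3.5406
    y: enter (5,4) at t=4.4433
    x: enter (6,4) at t=4.5759
    x: enter (7,4) at t=5.6112 ← occupied
  → r_4 = 5.6112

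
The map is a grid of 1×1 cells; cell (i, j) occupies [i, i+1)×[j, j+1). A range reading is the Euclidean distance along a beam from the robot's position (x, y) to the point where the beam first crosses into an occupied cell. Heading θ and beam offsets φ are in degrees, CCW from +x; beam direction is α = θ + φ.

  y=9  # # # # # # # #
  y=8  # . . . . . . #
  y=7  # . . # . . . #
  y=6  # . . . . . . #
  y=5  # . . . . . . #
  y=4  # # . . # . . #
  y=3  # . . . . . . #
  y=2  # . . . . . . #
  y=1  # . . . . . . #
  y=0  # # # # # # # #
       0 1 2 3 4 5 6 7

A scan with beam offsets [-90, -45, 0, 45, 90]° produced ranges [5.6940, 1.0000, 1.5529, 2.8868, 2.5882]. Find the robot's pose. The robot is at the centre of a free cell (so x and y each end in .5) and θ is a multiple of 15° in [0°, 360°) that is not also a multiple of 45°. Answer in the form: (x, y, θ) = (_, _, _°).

(x, y, θ) = (2.5, 3.5, 195°)

Candidates: 45 free-cell centres × 16 headings = 720 poses. Raycast each; keep the one whose scan matches to 4 dp.
  (1.5, 3.5, 120°): beam 1 = 2.8868 ≠ 5.6940 ✗
  (1.5, 5.5, 75°): beam 1 = 2.5882 ≠ 5.6940 ✗
  (2.5, 5.5, 165°): beam 1 = 1.9319 ≠ 5.6940 ✗
  (3.5, 4.5, 300°): beam 1 = 2.8868 ≠ 5.6940 ✗
  (5.5, 5.5, 240°): beam 1 = 5.1962 ≠ 5.6940 ✗
  …
  (2.5, 3.5, 195°): r_1=5.6940, r_2=1.0000, r_3=1.5529, r_4=2.8868, r_5=2.5882 — all match ✓
No second candidate reproduces the full scan.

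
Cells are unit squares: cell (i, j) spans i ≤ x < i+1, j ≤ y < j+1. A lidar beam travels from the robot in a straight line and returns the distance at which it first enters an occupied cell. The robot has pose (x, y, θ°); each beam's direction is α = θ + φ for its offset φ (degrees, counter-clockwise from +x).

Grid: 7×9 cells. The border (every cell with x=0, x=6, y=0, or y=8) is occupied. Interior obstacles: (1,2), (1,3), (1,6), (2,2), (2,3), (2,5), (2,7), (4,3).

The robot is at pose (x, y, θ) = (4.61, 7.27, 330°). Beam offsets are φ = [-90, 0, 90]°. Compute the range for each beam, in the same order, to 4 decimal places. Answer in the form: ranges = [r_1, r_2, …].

ranges = [3.7759, 1.6050, 0.8429]

beam 1: φ=-90°, α=240°
  direction (-0.5000, -0.8660); cell (4,7); t to first gridline: x 1.2200, y 0.3118 (then +2.0000 / +1.1547)
    (4,6) via y @ 0.3118
    (3,6) via x @ 1.2200
    (3,5) via y @ 1.4665
    (3,4) via y @ 2.6212
    (2,4) via x @ 3.2200
    (2,3) via y @ 3.7759  # hit
  → r_1 = 3.7759
beam 2: φ=0°, α=330°
  direction (0.8660, -0.5000); cell (4,7); t to first gridline: x 0.4503, y 0.5400 (then +1.1547 / +2.0000)
    (5,7) via x @ 0.4503
    (5,6) via y @ 0.5400
    (6,6) via x @ 1.6050  # hit
  → r_2 = 1.6050
beam 3: φ=90°, α=60°
  direction (0.5000, 0.8660); cell (4,7); t to first gridline: x 0.7800, y 0.8429 (then +2.0000 / +1.1547)
    (5,7) via x @ 0.7800
    (5,8) via y @ 0.8429  # hit
  → r_3 = 0.8429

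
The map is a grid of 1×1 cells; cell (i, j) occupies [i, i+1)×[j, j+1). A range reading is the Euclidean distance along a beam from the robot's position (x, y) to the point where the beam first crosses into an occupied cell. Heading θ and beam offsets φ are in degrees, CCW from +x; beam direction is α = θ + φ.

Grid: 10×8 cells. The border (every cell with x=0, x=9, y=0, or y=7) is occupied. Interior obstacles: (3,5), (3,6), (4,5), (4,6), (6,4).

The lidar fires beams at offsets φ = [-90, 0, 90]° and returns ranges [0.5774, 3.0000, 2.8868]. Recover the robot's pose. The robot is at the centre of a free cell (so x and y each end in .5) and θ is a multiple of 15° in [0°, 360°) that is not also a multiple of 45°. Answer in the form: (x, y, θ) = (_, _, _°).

(x, y, θ) = (6.5, 3.5, 150°)

Candidates: 43 free-cell centres × 16 headings = 688 poses. Raycast each; keep the one whose scan matches to 4 dp.
  (8.5, 3.5, 285°): beam 1 = 7.7646 ≠ 0.5774 ✗
  (4.5, 1.5, 165°): beam 1 = 5.6940 ≠ 0.5774 ✗
  (2.5, 5.5, 330°): beam 1 = 3.0000 ≠ 0.5774 ✗
  (3.5, 3.5, 285°): beam 1 = 2.5882 ≠ 0.5774 ✗
  (5.5, 5.5, 165°): beam 1 = 1.5529 ≠ 0.5774 ✗
  …
  (6.5, 3.5, 150°): r_1=0.5774, r_2=3.0000, r_3=2.8868 — all match ✓
Unique over the lattice → pose = (6.5, 3.5, 150°).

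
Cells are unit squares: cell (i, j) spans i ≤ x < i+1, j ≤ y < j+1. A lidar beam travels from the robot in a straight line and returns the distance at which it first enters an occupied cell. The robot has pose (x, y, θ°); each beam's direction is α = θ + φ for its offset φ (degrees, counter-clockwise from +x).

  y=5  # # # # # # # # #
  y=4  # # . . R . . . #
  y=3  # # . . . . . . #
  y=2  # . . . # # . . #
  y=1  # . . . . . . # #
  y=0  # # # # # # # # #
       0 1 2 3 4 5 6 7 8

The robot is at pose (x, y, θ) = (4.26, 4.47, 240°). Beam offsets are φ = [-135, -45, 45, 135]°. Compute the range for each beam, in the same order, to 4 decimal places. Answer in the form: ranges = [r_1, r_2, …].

beam 1: φ=-135°, α=105°
  d=(-0.2588,0.9659)  start (4,4)  tX=1.0046 tY=0.5487  stride 1/|dx|=3.8637 1/|dy|=1.0353
    cross y-line → (4,5), t=0.5487 (wall)
  → r_1 = 0.5487
beam 2: φ=-45°, α=195°
  d=(-0.9659,-0.2588)  start (4,4)  tX=0.2692 tY=1.8159  stride 1/|dx|=1.0353 1/|dy|=3.8637
    cross x-line → (3,4), t=0.2692
    cross x-line → (2,4), t=1.3044
    cross y-line → (2,3), t=1.8159
    cross x-line → (1,3), t=2.3397 (wall)
  → r_2 = 2.3397
beam 3: φ=45°, α=285°
  d=(0.2588,-0.9659)  start (4,4)  tX=2.8591 tY=0.4866  stride 1/|dx|=3.8637 1/|dy|=1.0353
    cross y-line → (4,3), t=0.4866
    cross y-line → (4,2), t=1.5219 (wall)
  → r_3 = 1.5219
beam 4: φ=135°, α=15°
  d=(0.9659,0.2588)  start (4,4)  tX=0.7661 tY=2.0478  stride 1/|dx|=1.0353 1/|dy|=3.8637
    cross x-line → (5,4), t=0.7661
    cross x-line → (6,4), t=1.8014
    cross y-line → (6,5), t=2.0478 (wall)
  → r_4 = 2.0478

ranges = [0.5487, 2.3397, 1.5219, 2.0478]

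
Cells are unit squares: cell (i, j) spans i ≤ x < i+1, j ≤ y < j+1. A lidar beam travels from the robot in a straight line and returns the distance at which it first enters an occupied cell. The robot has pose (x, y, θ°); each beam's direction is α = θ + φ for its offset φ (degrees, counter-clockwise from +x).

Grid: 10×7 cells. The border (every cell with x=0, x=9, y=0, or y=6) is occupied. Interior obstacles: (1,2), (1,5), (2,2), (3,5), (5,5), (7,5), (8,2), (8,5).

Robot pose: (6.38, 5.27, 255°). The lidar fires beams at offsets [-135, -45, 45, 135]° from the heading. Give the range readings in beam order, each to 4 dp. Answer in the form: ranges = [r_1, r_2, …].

ranges = [0.7600, 0.4388, 3.2400, 0.7159]

beam 1: φ=-135°, α=120°
  direction (-0.5000, 0.8660); cell (6,5); t to first gridline: x 0.7600, y 0.8429 (then +2.0000 / +1.1547)
    (5,5) via x @ 0.7600  # hit
  → r_1 = 0.7600
beam 2: φ=-45°, α=210°
  direction (-0.8660, -0.5000); cell (6,5); t to first gridline: x 0.4388, y 0.5400 (then +1.1547 / +2.0000)
    (5,5) via x @ 0.4388  # hit
  → r_2 = 0.4388
beam 3: φ=45°, α=300°
  direction (0.5000, -0.8660); cell (6,5); t to first gridline: x 1.2400, y 0.3118 (then +2.0000 / +1.1547)
    (6,4) via y @ 0.3118
    (7,4) via x @ 1.2400
    (7,3) via y @ 1.4665
    (7,2) via y @ 2.6212
    (8,2) via x @ 3.2400  # hit
  → r_3 = 3.2400
beam 4: φ=135°, α=30°
  direction (0.8660, 0.5000); cell (6,5); t to first gridline: x 0.7159, y 1.4600 (then +1.1547 / +2.0000)
    (7,5) via x @ 0.7159  # hit
  → r_4 = 0.7159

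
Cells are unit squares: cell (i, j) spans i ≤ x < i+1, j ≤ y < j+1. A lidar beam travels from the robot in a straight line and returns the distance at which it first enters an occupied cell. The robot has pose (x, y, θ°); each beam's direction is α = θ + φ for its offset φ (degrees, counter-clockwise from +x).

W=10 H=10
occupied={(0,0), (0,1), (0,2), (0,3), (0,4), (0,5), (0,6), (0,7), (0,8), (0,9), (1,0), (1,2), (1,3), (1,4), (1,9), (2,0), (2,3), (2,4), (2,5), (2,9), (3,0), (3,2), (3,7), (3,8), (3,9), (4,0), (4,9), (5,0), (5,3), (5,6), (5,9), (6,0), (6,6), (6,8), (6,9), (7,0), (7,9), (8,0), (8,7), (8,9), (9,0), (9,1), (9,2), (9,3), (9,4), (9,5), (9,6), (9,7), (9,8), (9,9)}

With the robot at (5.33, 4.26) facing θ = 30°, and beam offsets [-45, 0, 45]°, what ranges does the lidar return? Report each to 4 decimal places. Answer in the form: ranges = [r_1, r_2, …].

beam 1: φ=-45°, α=345°
  d=(0.9659,-0.2588)  start (5,4)  tX=0.6936 tY=1.0046  stride 1/|dx|=1.0353 1/|dy|=3.8637
    cross x-line → (6,4), t=0.6936
    cross y-line → (6,3), t=1.0046
    cross x-line → (7,3), t=1.7289
    cross x-line → (8,3), t=2.7642
    cross x-line → (9,3), t=3.7995 (wall)
  → r_1 = 3.7995
beam 2: φ=0°, α=30°
  d=(0.8660,0.5000)  start (5,4)  tX=0.7736 tY=1.4800  stride 1/|dx|=1.1547 1/|dy|=2.0000
    cross x-line → (6,4), t=0.7736
    cross y-line → (6,5), t=1.4800
    cross x-line → (7,5), t=1.9283
    cross x-line → (8,5), t=3.0831
    cross y-line → (8,6), t=3.4800
    cross x-line → (9,6), t=4.2378 (wall)
  → r_2 = 4.2378
beam 3: φ=45°, α=75°
  d=(0.2588,0.9659)  start (5,4)  tX=2.5887 tY=0.7661  stride 1/|dx|=3.8637 1/|dy|=1.0353
    cross y-line → (5,5), t=0.7661
    cross y-line → (5,6), t=1.8014 (wall)
  → r_3 = 1.8014

ranges = [3.7995, 4.2378, 1.8014]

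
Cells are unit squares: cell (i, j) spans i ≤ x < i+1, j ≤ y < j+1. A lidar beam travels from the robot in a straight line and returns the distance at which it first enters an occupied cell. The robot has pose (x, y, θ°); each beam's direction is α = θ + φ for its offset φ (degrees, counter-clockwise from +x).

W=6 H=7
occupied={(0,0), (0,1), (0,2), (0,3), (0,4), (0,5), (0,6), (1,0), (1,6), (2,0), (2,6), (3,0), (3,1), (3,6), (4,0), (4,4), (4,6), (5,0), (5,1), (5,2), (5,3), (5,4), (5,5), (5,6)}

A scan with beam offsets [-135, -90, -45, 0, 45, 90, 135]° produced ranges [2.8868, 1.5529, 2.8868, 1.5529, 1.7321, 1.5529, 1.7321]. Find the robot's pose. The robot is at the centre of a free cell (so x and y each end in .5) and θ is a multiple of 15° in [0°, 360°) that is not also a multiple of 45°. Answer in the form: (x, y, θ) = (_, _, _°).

(x, y, θ) = (2.5, 4.5, 75°)

Enumerate (i+0.5, j+0.5, θ) over the 18 free cells and 16 admissible headings. For each, cast all 7 beams and compare to the given ranges.
  (4.5, 1.5, 15°): beam 1 = 0.5774 ≠ 2.8868 ✗
  (4.5, 3.5, 120°): beam 1 = 0.5176 ≠ 2.8868 ✗
  (1.5, 3.5, 255°): beam 1 = 1.0000 ≠ 2.8868 ✗
  (3.5, 2.5, 165°): beam 1 = 1.7321 ≠ 2.8868 ✗
  …
  (2.5, 4.5, 75°): r_1=2.8868, r_2=1.5529, r_3=2.8868, r_4=1.5529, r_5=1.7321, r_6=1.5529, r_7=1.7321 — all match ✓
Only this pose fits every beam.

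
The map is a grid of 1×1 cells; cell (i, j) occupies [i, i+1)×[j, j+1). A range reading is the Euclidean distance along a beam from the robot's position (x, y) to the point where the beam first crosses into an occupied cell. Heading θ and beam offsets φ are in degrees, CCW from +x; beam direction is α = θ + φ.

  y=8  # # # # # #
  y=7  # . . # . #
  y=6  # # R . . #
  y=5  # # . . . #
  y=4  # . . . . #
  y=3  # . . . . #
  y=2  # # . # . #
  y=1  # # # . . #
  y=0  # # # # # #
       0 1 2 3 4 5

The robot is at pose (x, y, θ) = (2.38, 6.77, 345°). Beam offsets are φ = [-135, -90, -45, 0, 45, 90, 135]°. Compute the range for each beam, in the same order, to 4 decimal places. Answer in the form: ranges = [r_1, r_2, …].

beam 1: φ=-135°, α=210°
  direction (-0.8660, -0.5000); cell (2,6); t to first gridline: x 0.4388, y 1.5400 (then +1.1547 / +2.0000)
    (1,6) via x @ 0.4388  # hit
  → r_1 = 0.4388
beam 2: φ=-90°, α=255°
  direction (-0.2588, -0.9659); cell (2,6); t to first gridline: x 1.4682, y 0.7972 (then +3.8637 / +1.0353)
    (2,5) via y @ 0.7972
    (1,5) via x @ 1.4682  # hit
  → r_2 = 1.4682
beam 3: φ=-45°, α=300°
  direction (0.5000, -0.8660); cell (2,6); t to first gridline: x 1.2400, y 0.8891 (then +2.0000 / +1.1547)
    (2,5) via y @ 0.8891
    (3,5) via x @ 1.2400
    (3,4) via y @ 2.0438
    (3,3) via y @ 3.1985
    (4,3) via x @ 3.2400
    (4,2) via y @ 4.3532
    (5,2) via x @ 5.2400  # hit
  → r_3 = 5.2400
beam 4: φ=0°, α=345°
  direction (0.9659, -0.2588); cell (2,6); t to first gridline: x 0.6419, y 2.9751 (then +1.0353 / +3.8637)
    (3,6) via x @ 0.6419
    (4,6) via x @ 1.6771
    (5,6) via x @ 2.7124  # hit
  → r_4 = 2.7124
beam 5: φ=45°, α=30°
  direction (0.8660, 0.5000); cell (2,6); t to first gridline: x 0.7159, y 0.4600 (then +1.1547 / +2.0000)
    (2,7) via y @ 0.4600
    (3,7) via x @ 0.7159  # hit
  → r_5 = 0.7159
beam 6: φ=90°, α=75°
  direction (0.2588, 0.9659); cell (2,6); t to first gridline: x 2.3955, y 0.2381 (then +3.8637 / +1.0353)
    (2,7) via y @ 0.2381
    (2,8) via y @ 1.2734  # hit
  → r_6 = 1.2734
beam 7: φ=135°, α=120°
  direction (-0.5000, 0.8660); cell (2,6); t to first gridline: x 0.7600, y 0.2656 (then +2.0000 / +1.1547)
    (2,7) via y @ 0.2656
    (1,7) via x @ 0.7600
    (1,8) via y @ 1.4203  # hit
  → r_7 = 1.4203

ranges = [0.4388, 1.4682, 5.2400, 2.7124, 0.7159, 1.2734, 1.4203]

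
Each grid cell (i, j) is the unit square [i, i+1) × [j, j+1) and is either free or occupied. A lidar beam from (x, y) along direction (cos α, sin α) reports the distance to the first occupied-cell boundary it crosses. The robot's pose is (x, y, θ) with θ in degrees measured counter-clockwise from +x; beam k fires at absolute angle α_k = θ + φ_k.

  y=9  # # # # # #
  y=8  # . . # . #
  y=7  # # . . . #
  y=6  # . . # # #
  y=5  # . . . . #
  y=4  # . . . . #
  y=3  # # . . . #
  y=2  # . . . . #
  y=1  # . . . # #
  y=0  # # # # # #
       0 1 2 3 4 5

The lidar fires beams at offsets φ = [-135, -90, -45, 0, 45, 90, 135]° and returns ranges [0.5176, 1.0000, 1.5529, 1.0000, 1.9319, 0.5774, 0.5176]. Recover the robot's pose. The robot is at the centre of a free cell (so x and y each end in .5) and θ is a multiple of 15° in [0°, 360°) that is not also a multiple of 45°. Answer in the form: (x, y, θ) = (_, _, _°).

(x, y, θ) = (2.5, 8.5, 240°)

Enumerate (i+0.5, j+0.5, θ) over the 26 free cells and 16 admissible headings. For each, cast all 7 beams and compare to the given ranges.
  (4.5, 2.5, 345°): beam 1 = 3.0000 ≠ 0.5176 ✗
  (3.5, 2.5, 105°): beam 1 = 1.0000 ≠ 0.5176 ✗
  (4.5, 4.5, 255°): beam 1 = 1.7321 ≠ 0.5176 ✗
  …
  (2.5, 8.5, 240°): r_1=0.5176, r_2=1.0000, r_3=1.5529, r_4=1.0000, r_5=1.9319, r_6=0.5774, r_7=0.5176 — all match ✓
Only this pose fits every beam.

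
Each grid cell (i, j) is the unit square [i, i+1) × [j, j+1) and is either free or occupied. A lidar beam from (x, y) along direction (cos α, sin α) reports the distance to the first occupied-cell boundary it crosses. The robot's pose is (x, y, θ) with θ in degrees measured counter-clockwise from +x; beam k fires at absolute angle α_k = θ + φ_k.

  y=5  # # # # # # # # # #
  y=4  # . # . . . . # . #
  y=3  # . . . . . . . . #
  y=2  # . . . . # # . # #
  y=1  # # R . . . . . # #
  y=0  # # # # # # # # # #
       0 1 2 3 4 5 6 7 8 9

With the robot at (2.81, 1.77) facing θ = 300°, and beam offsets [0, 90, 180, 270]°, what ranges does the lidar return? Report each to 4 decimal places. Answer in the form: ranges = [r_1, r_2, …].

ranges = [0.8891, 4.8382, 3.6200, 0.9353]

beam 1: φ=0°, α=300°
  d=(0.5000,-0.8660)  start (2,1)  tX=0.3800 tY=0.8891  stride 1/|dx|=2.0000 1/|dy|=1.1547
    cross x-line → (3,1), t=0.3800
    cross y-line → (3,0), t=0.8891 (wall)
  → r_1 = 0.8891
beam 2: φ=90°, α=30°
  d=(0.8660,0.5000)  start (2,1)  tX=0.2194 tY=0.4600  stride 1/|dx|=1.1547 1/|dy|=2.0000
    cross x-line → (3,1), t=0.2194
    cross y-line → (3,2), t=0.4600
    cross x-line → (4,2), t=1.3741
    cross y-line → (4,3), t=2.4600
    cross x-line → (5,3), t=2.5288
    cross x-line → (6,3), t=3.6835
    cross y-line → (6,4), t=4.4600
    cross x-line → (7,4), t=4.8382 (wall)
  → r_2 = 4.8382
beam 3: φ=180°, α=120°
  d=(-0.5000,0.8660)  start (2,1)  tX=1.6200 tY=0.2656  stride 1/|dx|=2.0000 1/|dy|=1.1547
    cross y-line → (2,2), t=0.2656
    cross y-line → (2,3), t=1.4203
    cross x-line → (1,3), t=1.6200
    cross y-line → (1,4), t=2.5750
    cross x-line → (0,4), t=3.6200 (wall)
  → r_3 = 3.6200
beam 4: φ=270°, α=210°
  d=(-0.8660,-0.5000)  start (2,1)  tX=0.9353 tY=1.5400  stride 1/|dx|=1.1547 1/|dy|=2.0000
    cross x-line → (1,1), t=0.9353 (wall)
  → r_4 = 0.9353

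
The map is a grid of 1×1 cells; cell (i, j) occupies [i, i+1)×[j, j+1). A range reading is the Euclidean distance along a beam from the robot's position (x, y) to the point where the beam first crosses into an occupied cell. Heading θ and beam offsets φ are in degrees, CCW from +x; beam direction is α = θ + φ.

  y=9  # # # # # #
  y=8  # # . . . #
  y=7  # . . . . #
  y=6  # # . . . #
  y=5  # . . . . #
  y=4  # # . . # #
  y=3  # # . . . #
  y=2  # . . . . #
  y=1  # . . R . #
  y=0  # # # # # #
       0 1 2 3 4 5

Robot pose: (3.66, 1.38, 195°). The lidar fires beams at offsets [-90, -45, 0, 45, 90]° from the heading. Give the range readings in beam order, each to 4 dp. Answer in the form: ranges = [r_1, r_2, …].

ranges = [6.8535, 3.0715, 1.4682, 0.4388, 0.3934]

beam 1: φ=-90°, α=105°
  dir = (cos 105°, sin 105°) = (-0.2588, 0.9659); from cell (3,1)
  next x-line at t=2.5500, next y-line at t=0.6419; Δt_x=3.8637, Δt_y=1.0353
    y: enter (3,2) at t=0.6419
    y: enter (3,3) at t=1.6771
    x: enter (2,3) at t=2.5500
    y: enter (2,4) at t=2.7124
    y: enter (2,5) at t=3.7477
    y: enter (2,6) at t=4.7830
    y: enter (2,7) at t=5.8183
    x: enter (1,7) at t=6.4137
    y: enter (1,8) at t=6.8535 ← occupied
  → r_1 = 6.8535
beam 2: φ=-45°, α=150°
  dir = (cos 150°, sin 150°) = (-0.8660, 0.5000); from cell (3,1)
  next x-line at t=0.7621, next y-line at t=1.2400; Δt_x=1.1547, Δt_y=2.0000
    x: enter (2,1) at t=0.7621
    y: enter (2,2) at t=1.2400
    x: enter (1,2) at t=1.9168
    x: enter (0,2) at t=3.0715 ← occupied
  → r_2 = 3.0715
beam 3: φ=0°, α=195°
  dir = (cos 195°, sin 195°) = (-0.9659, -0.2588); from cell (3,1)
  next x-line at t=0.6833, next y-line at t=1.4682; Δt_x=1.0353, Δt_y=3.8637
    x: enter (2,1) at t=0.6833
    y: enter (2,0) at t=1.4682 ← occupied
  → r_3 = 1.4682
beam 4: φ=45°, α=240°
  dir = (cos 240°, sin 240°) = (-0.5000, -0.8660); from cell (3,1)
  next x-line at t=1.3200, next y-line at t=0.4388; Δt_x=2.0000, Δt_y=1.1547
    y: enter (3,0) at t=0.4388 ← occupied
  → r_4 = 0.4388
beam 5: φ=90°, α=285°
  dir = (cos 285°, sin 285°) = (0.2588, -0.9659); from cell (3,1)
  next x-line at t=1.3137, next y-line at t=0.3934; Δt_x=3.8637, Δt_y=1.0353
    y: enter (3,0) at t=0.3934 ← occupied
  → r_5 = 0.3934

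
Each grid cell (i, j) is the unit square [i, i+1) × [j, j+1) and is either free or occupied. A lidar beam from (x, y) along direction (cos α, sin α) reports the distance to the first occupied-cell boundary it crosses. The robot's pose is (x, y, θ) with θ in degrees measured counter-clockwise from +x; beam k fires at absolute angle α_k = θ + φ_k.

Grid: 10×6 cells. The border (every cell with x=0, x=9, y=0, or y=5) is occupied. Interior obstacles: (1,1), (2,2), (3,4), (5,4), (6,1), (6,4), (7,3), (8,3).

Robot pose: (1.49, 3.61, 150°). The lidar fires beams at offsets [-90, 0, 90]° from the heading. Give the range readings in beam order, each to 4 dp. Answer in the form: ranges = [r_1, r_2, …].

ranges = [1.6050, 0.5658, 0.9800]

beam 1: φ=-90°, α=60°
  d=(0.5000,0.8660)  start (1,3)  tX=1.0200 tY=0.4503  stride 1/|dx|=2.0000 1/|dy|=1.1547
    cross y-line → (1,4), t=0.4503
    cross x-line → (2,4), t=1.0200
    cross y-line → (2,5), t=1.6050 (wall)
  → r_1 = 1.6050
beam 2: φ=0°, α=150°
  d=(-0.8660,0.5000)  start (1,3)  tX=0.5658 tY=0.7800  stride 1/|dx|=1.1547 1/|dy|=2.0000
    cross x-line → (0,3), t=0.5658 (wall)
  → r_2 = 0.5658
beam 3: φ=90°, α=240°
  d=(-0.5000,-0.8660)  start (1,3)  tX=0.9800 tY=0.7044  stride 1/|dx|=2.0000 1/|dy|=1.1547
    cross y-line → (1,2), t=0.7044
    cross x-line → (0,2), t=0.9800 (wall)
  → r_3 = 0.9800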